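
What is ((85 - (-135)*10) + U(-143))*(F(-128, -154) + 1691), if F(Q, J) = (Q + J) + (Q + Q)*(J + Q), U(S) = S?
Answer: 95092492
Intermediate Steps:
F(Q, J) = J + Q + 2*Q*(J + Q) (F(Q, J) = (J + Q) + (2*Q)*(J + Q) = (J + Q) + 2*Q*(J + Q) = J + Q + 2*Q*(J + Q))
((85 - (-135)*10) + U(-143))*(F(-128, -154) + 1691) = ((85 - (-135)*10) - 143)*((-154 - 128 + 2*(-128)² + 2*(-154)*(-128)) + 1691) = ((85 - 15*(-90)) - 143)*((-154 - 128 + 2*16384 + 39424) + 1691) = ((85 + 1350) - 143)*((-154 - 128 + 32768 + 39424) + 1691) = (1435 - 143)*(71910 + 1691) = 1292*73601 = 95092492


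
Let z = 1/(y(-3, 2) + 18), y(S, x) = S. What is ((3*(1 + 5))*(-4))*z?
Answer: -24/5 ≈ -4.8000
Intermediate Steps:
z = 1/15 (z = 1/(-3 + 18) = 1/15 ≈ 0.066667)
((3*(1 + 5))*(-4))*z = ((3*(1 + 5))*(-4))*(1/15) = ((3*6)*(-4))*(1/15) = (18*(-4))*(1/15) = -72*1/15 = -24/5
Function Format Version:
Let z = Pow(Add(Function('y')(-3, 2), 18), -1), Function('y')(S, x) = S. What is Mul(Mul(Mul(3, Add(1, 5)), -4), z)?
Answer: Rational(-24, 5) ≈ -4.8000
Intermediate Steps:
z = Rational(1, 15) (z = Pow(Add(-3, 18), -1) = Pow(15, -1) = Rational(1, 15) ≈ 0.066667)
Mul(Mul(Mul(3, Add(1, 5)), -4), z) = Mul(Mul(Mul(3, Add(1, 5)), -4), Rational(1, 15)) = Mul(Mul(Mul(3, 6), -4), Rational(1, 15)) = Mul(Mul(18, -4), Rational(1, 15)) = Mul(-72, Rational(1, 15)) = Rational(-24, 5)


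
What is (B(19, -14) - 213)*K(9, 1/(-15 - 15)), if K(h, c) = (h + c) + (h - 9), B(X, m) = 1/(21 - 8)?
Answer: -372296/195 ≈ -1909.2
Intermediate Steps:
B(X, m) = 1/13
K(h, c) = -9 + c + 2*h (K(h, c) = (c + h) + (-9 + h) = -9 + c + 2*h)
(B(19, -14) - 213)*K(9, 1/(-15 - 15)) = (1/13 - 213)*(-9 + 1/(-15 - 15) + 2*9) = -2768*(-9 + 1/(-30) + 18)/13 = -2768*(-9 - 1/30 + 18)/13 = -2768/13*269/30 = -372296/195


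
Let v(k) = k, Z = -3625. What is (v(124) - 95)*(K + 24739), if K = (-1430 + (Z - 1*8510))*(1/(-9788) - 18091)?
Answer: 69665556614593/9788 ≈ 7.1174e+9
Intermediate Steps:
K = 2402018427585/9788 (K = (-1430 + (-3625 - 1*8510))*(1/(-9788) - 18091) = (-1430 + (-3625 - 8510))*(-1/9788 - 18091) = (-1430 - 12135)*(-177074709/9788) = -13565*(-177074709/9788) = 2402018427585/9788 ≈ 2.4540e+8)
(v(124) - 95)*(K + 24739) = (124 - 95)*(2402018427585/9788 + 24739) = 29*(2402260572917/9788) = 69665556614593/9788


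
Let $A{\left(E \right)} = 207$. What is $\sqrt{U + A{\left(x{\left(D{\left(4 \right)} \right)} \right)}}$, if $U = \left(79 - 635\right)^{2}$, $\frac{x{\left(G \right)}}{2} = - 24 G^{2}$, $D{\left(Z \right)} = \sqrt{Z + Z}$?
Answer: $\sqrt{309343} \approx 556.19$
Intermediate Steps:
$D{\left(Z \right)} = \sqrt{2} \sqrt{Z}$ ($D{\left(Z \right)} = \sqrt{2 Z} = \sqrt{2} \sqrt{Z}$)
$x{\left(G \right)} = - 48 G^{2}$ ($x{\left(G \right)} = 2 \left(- 24 G^{2}\right) = - 48 G^{2}$)
$U = 309136$ ($U = \left(-556\right)^{2} = 309136$)
$\sqrt{U + A{\left(x{\left(D{\left(4 \right)} \right)} \right)}} = \sqrt{309136 + 207} = \sqrt{309343}$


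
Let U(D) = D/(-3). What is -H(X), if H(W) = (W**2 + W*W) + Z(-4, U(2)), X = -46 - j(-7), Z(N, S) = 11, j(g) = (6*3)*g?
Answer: -12811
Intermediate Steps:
j(g) = 18*g
U(D) = -D/3
X = 80 (X = -46 - 18*(-7) = -46 - 1*(-126) = -46 + 126 = 80)
H(W) = 11 + 2*W**2 (H(W) = (W**2 + W*W) + 11 = (W**2 + W**2) + 11 = 2*W**2 + 11 = 11 + 2*W**2)
-H(X) = -(11 + 2*80**2) = -(11 + 2*6400) = -(11 + 12800) = -1*12811 = -12811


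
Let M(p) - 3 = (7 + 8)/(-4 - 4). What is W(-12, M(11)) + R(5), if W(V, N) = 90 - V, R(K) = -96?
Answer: 6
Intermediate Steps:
M(p) = 9/8 (M(p) = 3 + (7 + 8)/(-4 - 4) = 3 + 15/(-8) = 3 + 15*(-⅛) = 3 - 15/8 = 9/8)
W(-12, M(11)) + R(5) = (90 - 1*(-12)) - 96 = (90 + 12) - 96 = 102 - 96 = 6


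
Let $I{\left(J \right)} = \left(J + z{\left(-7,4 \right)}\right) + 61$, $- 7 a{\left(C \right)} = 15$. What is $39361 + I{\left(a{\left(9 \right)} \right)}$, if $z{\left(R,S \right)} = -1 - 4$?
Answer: $\frac{275904}{7} \approx 39415.0$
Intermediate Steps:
$z{\left(R,S \right)} = -5$
$a{\left(C \right)} = - \frac{15}{7}$ ($a{\left(C \right)} = \left(- \frac{1}{7}\right) 15 = - \frac{15}{7}$)
$I{\left(J \right)} = 56 + J$ ($I{\left(J \right)} = \left(J - 5\right) + 61 = \left(-5 + J\right) + 61 = 56 + J$)
$39361 + I{\left(a{\left(9 \right)} \right)} = 39361 + \left(56 - \frac{15}{7}\right) = 39361 + \frac{377}{7} = \frac{275904}{7}$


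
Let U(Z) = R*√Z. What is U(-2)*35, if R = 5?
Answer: 175*I*√2 ≈ 247.49*I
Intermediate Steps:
U(Z) = 5*√Z
U(-2)*35 = (5*√(-2))*35 = (5*(I*√2))*35 = (5*I*√2)*35 = 175*I*√2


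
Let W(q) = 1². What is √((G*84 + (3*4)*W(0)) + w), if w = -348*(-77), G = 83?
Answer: 2*√8445 ≈ 183.79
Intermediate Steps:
W(q) = 1
w = 26796
√((G*84 + (3*4)*W(0)) + w) = √((83*84 + (3*4)*1) + 26796) = √((6972 + 12*1) + 26796) = √((6972 + 12) + 26796) = √(6984 + 26796) = √33780 = 2*√8445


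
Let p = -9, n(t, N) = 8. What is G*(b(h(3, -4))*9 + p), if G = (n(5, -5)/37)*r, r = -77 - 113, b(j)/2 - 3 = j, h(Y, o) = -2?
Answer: -13680/37 ≈ -369.73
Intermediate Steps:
b(j) = 6 + 2*j
r = -190
G = -1520/37 (G = (8/37)*(-190) = -1520/37 ≈ -41.081)
G*(b(h(3, -4))*9 + p) = -1520*((6 + 2*(-2))*9 - 9)/37 = -1520*((6 - 4)*9 - 9)/37 = -1520*(2*9 - 9)/37 = -1520*(18 - 9)/37 = -1520/37*9 = -13680/37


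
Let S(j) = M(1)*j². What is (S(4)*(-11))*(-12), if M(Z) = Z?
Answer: 2112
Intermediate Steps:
S(j) = j² (S(j) = 1*j² = j²)
(S(4)*(-11))*(-12) = (4²*(-11))*(-12) = (16*(-11))*(-12) = -176*(-12) = 2112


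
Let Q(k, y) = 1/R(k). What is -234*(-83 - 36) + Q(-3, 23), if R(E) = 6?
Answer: 167077/6 ≈ 27846.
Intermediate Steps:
Q(k, y) = 1/6
-234*(-83 - 36) + Q(-3, 23) = -234*(-83 - 36) + 1/6 = -234*(-119) + 1/6 = 27846 + 1/6 = 167077/6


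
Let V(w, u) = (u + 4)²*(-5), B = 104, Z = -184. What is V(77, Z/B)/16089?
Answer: -4205/2719041 ≈ -0.0015465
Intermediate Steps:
V(w, u) = -5*(4 + u)² (V(w, u) = (4 + u)²*(-5) = -5*(4 + u)²)
V(77, Z/B)/16089 = -5*(4 - 184/104)²/16089 = -5*(4 - 184*1/104)²*(1/16089) = -5*(4 - 23/13)²*(1/16089) = -5*(29/13)²*(1/16089) = -5*841/169*(1/16089) = -4205/169*1/16089 = -4205/2719041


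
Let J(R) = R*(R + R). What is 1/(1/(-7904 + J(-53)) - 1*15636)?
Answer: -2286/35743897 ≈ -6.3955e-5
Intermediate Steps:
J(R) = 2*R² (J(R) = R*(2*R) = 2*R²)
1/(1/(-7904 + J(-53)) - 1*15636) = 1/(1/(-7904 + 2*(-53)²) - 1*15636) = 1/(1/(-7904 + 2*2809) - 15636) = 1/(1/(-7904 + 5618) - 15636) = 1/(1/(-2286) - 15636) = 1/(-1/2286 - 15636) = 1/(-35743897/2286) = -2286/35743897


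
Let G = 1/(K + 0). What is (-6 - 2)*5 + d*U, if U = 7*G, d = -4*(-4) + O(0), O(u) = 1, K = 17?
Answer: -33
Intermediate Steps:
G = 1/17 (G = 1/(17 + 0) = 1/17 ≈ 0.058824)
d = 17 (d = -4*(-4) + 1 = 16 + 1 = 17)
U = 7/17 (U = 7*(1/17) = 7/17 ≈ 0.41176)
(-6 - 2)*5 + d*U = (-6 - 2)*5 + 17*(7/17) = -8*5 + 7 = -40 + 7 = -33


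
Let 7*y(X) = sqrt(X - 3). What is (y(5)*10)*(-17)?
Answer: -170*sqrt(2)/7 ≈ -34.345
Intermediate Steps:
y(X) = sqrt(-3 + X)/7 (y(X) = sqrt(X - 3)/7 = sqrt(-3 + X)/7)
(y(5)*10)*(-17) = ((sqrt(-3 + 5)/7)*10)*(-17) = ((sqrt(2)/7)*10)*(-17) = (10*sqrt(2)/7)*(-17) = -170*sqrt(2)/7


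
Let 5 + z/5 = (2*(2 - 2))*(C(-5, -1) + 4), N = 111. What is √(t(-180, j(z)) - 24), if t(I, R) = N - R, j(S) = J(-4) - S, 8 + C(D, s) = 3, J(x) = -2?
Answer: 8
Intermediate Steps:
C(D, s) = -5 (C(D, s) = -8 + 3 = -5)
z = -25 (z = -25 + 5*((2*(2 - 2))*(-5 + 4)) = -25 + 5*((2*0)*(-1)) = -25 + 5*(0*(-1)) = -25 + 5*0 = -25 + 0 = -25)
j(S) = -2 - S
t(I, R) = 111 - R
√(t(-180, j(z)) - 24) = √((111 - (-2 - 1*(-25))) - 24) = √((111 - (-2 + 25)) - 24) = √((111 - 1*23) - 24) = √((111 - 23) - 24) = √(88 - 24) = √64 = 8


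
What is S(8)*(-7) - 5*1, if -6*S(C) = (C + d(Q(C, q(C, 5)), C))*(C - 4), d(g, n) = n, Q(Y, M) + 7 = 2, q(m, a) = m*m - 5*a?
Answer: 209/3 ≈ 69.667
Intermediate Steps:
q(m, a) = m² - 5*a
Q(Y, M) = -5 (Q(Y, M) = -7 + 2 = -5)
S(C) = -C*(-4 + C)/3 (S(C) = -(C + C)*(C - 4)/6 = -2*C*(-4 + C)/6 = -C*(-4 + C)/3)
S(8)*(-7) - 5*1 = ((⅓)*8*(4 - 1*8))*(-7) - 5*1 = ((⅓)*8*(4 - 8))*(-7) - 5 = ((⅓)*8*(-4))*(-7) - 5 = -32/3*(-7) - 5 = 224/3 - 5 = 209/3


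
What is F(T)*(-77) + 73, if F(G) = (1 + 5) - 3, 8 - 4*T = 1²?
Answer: -158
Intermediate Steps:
T = 7/4 (T = 2 - ¼*1² = 2 - ¼*1 = 2 - ¼ = 7/4 ≈ 1.7500)
F(G) = 3 (F(G) = 6 - 3 = 3)
F(T)*(-77) + 73 = 3*(-77) + 73 = -231 + 73 = -158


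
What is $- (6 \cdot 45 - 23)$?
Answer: $-247$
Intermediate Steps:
$- (6 \cdot 45 - 23) = - (270 - 23) = \left(-1\right) 247 = -247$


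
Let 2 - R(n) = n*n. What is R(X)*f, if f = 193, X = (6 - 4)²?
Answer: -2702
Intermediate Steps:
X = 4 (X = 2² = 4)
R(n) = 2 - n² (R(n) = 2 - n*n = 2 - n²)
R(X)*f = (2 - 1*4²)*193 = (2 - 1*16)*193 = (2 - 16)*193 = -14*193 = -2702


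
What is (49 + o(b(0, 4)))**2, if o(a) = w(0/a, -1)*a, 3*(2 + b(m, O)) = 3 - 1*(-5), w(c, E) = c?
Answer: 2401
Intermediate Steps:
b(m, O) = 2/3 (b(m, O) = -2 + (3 - 1*(-5))/3 = -2 + (3 + 5)/3 = -2 + (1/3)*8 = -2 + 8/3 = 2/3)
o(a) = 0 (o(a) = (0/a)*a = 0*a = 0)
(49 + o(b(0, 4)))**2 = (49 + 0)**2 = 49**2 = 2401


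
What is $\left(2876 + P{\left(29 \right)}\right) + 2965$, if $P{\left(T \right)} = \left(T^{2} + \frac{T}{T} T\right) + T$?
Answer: $6740$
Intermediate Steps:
$P{\left(T \right)} = T^{2} + 2 T$ ($P{\left(T \right)} = \left(T^{2} + 1 T\right) + T = \left(T^{2} + T\right) + T = \left(T + T^{2}\right) + T = T^{2} + 2 T$)
$\left(2876 + P{\left(29 \right)}\right) + 2965 = \left(2876 + 29 \left(2 + 29\right)\right) + 2965 = \left(2876 + 29 \cdot 31\right) + 2965 = \left(2876 + 899\right) + 2965 = 3775 + 2965 = 6740$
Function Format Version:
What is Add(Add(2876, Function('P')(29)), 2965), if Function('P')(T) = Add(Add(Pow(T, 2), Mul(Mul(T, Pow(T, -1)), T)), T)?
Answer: 6740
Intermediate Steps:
Function('P')(T) = Add(Pow(T, 2), Mul(2, T)) (Function('P')(T) = Add(Add(Pow(T, 2), Mul(1, T)), T) = Add(Add(Pow(T, 2), T), T) = Add(Add(T, Pow(T, 2)), T) = Add(Pow(T, 2), Mul(2, T)))
Add(Add(2876, Function('P')(29)), 2965) = Add(Add(2876, Mul(29, Add(2, 29))), 2965) = Add(Add(2876, Mul(29, 31)), 2965) = Add(Add(2876, 899), 2965) = Add(3775, 2965) = 6740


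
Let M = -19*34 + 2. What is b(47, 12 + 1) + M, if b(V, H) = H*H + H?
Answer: -462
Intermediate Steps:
b(V, H) = H + H² (b(V, H) = H² + H = H + H²)
M = -644 (M = -646 + 2 = -644)
b(47, 12 + 1) + M = (12 + 1)*(1 + (12 + 1)) - 644 = 13*(1 + 13) - 644 = 13*14 - 644 = 182 - 644 = -462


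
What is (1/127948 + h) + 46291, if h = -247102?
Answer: -25693365827/127948 ≈ -2.0081e+5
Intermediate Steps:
(1/127948 + h) + 46291 = (1/127948 - 247102) + 46291 = -31616206695/127948 + 46291 = -25693365827/127948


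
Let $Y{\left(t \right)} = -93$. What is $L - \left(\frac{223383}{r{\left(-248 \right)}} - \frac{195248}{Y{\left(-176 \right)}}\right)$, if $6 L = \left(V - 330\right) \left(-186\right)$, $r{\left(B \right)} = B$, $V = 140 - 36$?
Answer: $\frac{4320629}{744} \approx 5807.3$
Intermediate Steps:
$V = 104$
$L = 7006$ ($L = \frac{\left(104 - 330\right) \left(-186\right)}{6} = \frac{\left(-226\right) \left(-186\right)}{6} = \frac{1}{6} \cdot 42036 = 7006$)
$L - \left(\frac{223383}{r{\left(-248 \right)}} - \frac{195248}{Y{\left(-176 \right)}}\right) = 7006 - \left(\frac{223383}{-248} - \frac{195248}{-93}\right) = 7006 - \left(223383 \left(- \frac{1}{248}\right) - - \frac{195248}{93}\right) = 7006 - \left(- \frac{223383}{248} + \frac{195248}{93}\right) = 7006 - \frac{891835}{744} = \frac{4320629}{744}$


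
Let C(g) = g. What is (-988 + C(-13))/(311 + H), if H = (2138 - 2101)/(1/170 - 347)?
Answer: -59047989/18339289 ≈ -3.2198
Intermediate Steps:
H = -6290/58989 (H = 37/(1/170 - 347) = 37/(-58989/170) = 37*(-170/58989) = -6290/58989 ≈ -0.10663)
(-988 + C(-13))/(311 + H) = (-988 - 13)/(311 - 6290/58989) = -1001/18339289/58989 = -1001*58989/18339289 = -59047989/18339289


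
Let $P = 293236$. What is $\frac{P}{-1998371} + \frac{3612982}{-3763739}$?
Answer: $- \frac{8323742221726}{7521346869169} \approx -1.1067$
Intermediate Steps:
$\frac{P}{-1998371} + \frac{3612982}{-3763739} = \frac{293236}{-1998371} + \frac{3612982}{-3763739} = 293236 \left(- \frac{1}{1998371}\right) + 3612982 \left(- \frac{1}{3763739}\right) = - \frac{293236}{1998371} - \frac{3612982}{3763739} = - \frac{8323742221726}{7521346869169}$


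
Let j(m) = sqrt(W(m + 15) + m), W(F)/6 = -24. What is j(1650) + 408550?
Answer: 408550 + sqrt(1506) ≈ 4.0859e+5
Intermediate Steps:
W(F) = -144 (W(F) = 6*(-24) = -144)
j(m) = sqrt(-144 + m)
j(1650) + 408550 = sqrt(-144 + 1650) + 408550 = sqrt(1506) + 408550 = 408550 + sqrt(1506)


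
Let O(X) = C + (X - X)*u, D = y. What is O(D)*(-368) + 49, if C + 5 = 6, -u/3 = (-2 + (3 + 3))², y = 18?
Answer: -319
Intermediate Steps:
D = 18
u = -48 (u = -3*(-2 + (3 + 3))² = -3*(-2 + 6)² = -3*4² = -3*16 = -48)
C = 1 (C = -5 + 6 = 1)
O(X) = 1 (O(X) = 1 + (X - X)*(-48) = 1 + 0*(-48) = 1 + 0 = 1)
O(D)*(-368) + 49 = 1*(-368) + 49 = -368 + 49 = -319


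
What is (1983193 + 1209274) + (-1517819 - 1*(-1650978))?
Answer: 3325626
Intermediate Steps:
(1983193 + 1209274) + (-1517819 - 1*(-1650978)) = 3192467 + (-1517819 + 1650978) = 3192467 + 133159 = 3325626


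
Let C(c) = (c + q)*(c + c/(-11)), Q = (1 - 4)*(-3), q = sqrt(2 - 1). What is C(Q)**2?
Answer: 810000/121 ≈ 6694.2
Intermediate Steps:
q = 1 (q = sqrt(1) = 1)
Q = 9 (Q = -3*(-3) = 9)
C(c) = 10*c*(1 + c)/11 (C(c) = (c + 1)*(c + c/(-11)) = (1 + c)*(c + c*(-1/11)) = (1 + c)*(c - c/11) = (1 + c)*(10*c/11) = 10*c*(1 + c)/11)
C(Q)**2 = ((10/11)*9*(1 + 9))**2 = ((10/11)*9*10)**2 = (900/11)**2 = 810000/121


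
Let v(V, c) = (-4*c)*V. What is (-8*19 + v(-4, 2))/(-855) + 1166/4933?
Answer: 105926/281181 ≈ 0.37672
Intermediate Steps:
v(V, c) = -4*V*c
(-8*19 + v(-4, 2))/(-855) + 1166/4933 = (-8*19 - 4*(-4)*2)/(-855) + 1166/4933 = (-152 + 32)*(-1/855) + 1166*(1/4933) = -120*(-1/855) + 1166/4933 = 8/57 + 1166/4933 = 105926/281181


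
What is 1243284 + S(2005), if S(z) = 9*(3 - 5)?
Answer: 1243266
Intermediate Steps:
S(z) = -18 (S(z) = 9*(-2) = -18)
1243284 + S(2005) = 1243284 - 18 = 1243266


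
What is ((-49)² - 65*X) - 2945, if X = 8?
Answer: -1064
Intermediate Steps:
((-49)² - 65*X) - 2945 = ((-49)² - 65*8) - 2945 = (2401 - 520) - 2945 = 1881 - 2945 = -1064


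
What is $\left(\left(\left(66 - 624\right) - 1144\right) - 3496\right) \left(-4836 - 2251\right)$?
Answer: $36838226$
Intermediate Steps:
$\left(\left(\left(66 - 624\right) - 1144\right) - 3496\right) \left(-4836 - 2251\right) = \left(\left(\left(66 - 624\right) - 1144\right) - 3496\right) \left(-7087\right) = \left(\left(-558 - 1144\right) - 3496\right) \left(-7087\right) = \left(-1702 - 3496\right) \left(-7087\right) = \left(-5198\right) \left(-7087\right) = 36838226$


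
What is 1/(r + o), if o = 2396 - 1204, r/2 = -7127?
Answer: -1/13062 ≈ -7.6558e-5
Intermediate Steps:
r = -14254 (r = 2*(-7127) = -14254)
o = 1192
1/(r + o) = 1/(-14254 + 1192) = 1/(-13062) = -1/13062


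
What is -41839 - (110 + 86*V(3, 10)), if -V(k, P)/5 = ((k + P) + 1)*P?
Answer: 18251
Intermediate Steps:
V(k, P) = -5*P*(1 + P + k) (V(k, P) = -5*((k + P) + 1)*P = -5*((P + k) + 1)*P = -5*(1 + P + k)*P = -5*P*(1 + P + k))
-41839 - (110 + 86*V(3, 10)) = -41839 - (110 + 86*(-5*10*(1 + 10 + 3))) = -41839 - (110 + 86*(-5*10*14)) = -41839 - (110 + 86*(-700)) = -41839 - (110 - 60200) = -41839 - 1*(-60090) = -41839 + 60090 = 18251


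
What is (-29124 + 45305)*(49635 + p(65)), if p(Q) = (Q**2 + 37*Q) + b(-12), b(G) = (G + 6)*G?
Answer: 911588997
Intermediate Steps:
b(G) = G*(6 + G) (b(G) = (6 + G)*G = G*(6 + G))
p(Q) = 72 + Q**2 + 37*Q (p(Q) = (Q**2 + 37*Q) - 12*(6 - 12) = (Q**2 + 37*Q) - 12*(-6) = (Q**2 + 37*Q) + 72 = 72 + Q**2 + 37*Q)
(-29124 + 45305)*(49635 + p(65)) = (-29124 + 45305)*(49635 + (72 + 65**2 + 37*65)) = 16181*(49635 + (72 + 4225 + 2405)) = 16181*(49635 + 6702) = 16181*56337 = 911588997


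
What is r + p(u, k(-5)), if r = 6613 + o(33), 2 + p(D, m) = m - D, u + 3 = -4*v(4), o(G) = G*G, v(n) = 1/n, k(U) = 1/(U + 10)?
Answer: 38521/5 ≈ 7704.2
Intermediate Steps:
k(U) = 1/(10 + U)
o(G) = G**2
u = -4 (u = -3 - 4/4 = -3 - 4*1/4 = -3 - 1 = -4)
p(D, m) = -2 + m - D (p(D, m) = -2 + (m - D) = -2 + m - D)
r = 7702 (r = 6613 + 33**2 = 6613 + 1089 = 7702)
r + p(u, k(-5)) = 7702 + (-2 + 1/(10 - 5) - 1*(-4)) = 7702 + (-2 + 1/5 + 4) = 7702 + 11/5 = 38521/5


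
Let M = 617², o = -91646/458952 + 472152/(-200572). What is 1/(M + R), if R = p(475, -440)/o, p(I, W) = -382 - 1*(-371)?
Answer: 29384590777/11186517051071101 ≈ 2.6268e-6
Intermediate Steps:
p(I, W) = -11 (p(I, W) = -382 + 371 = -11)
o = -29384590777/11506615068 (o = -91646*1/458952 + 472152*(-1/200572) = -45823/229476 - 118038/50143 = -29384590777/11506615068 ≈ -2.5537)
M = 380689
R = 126572765748/29384590777 (R = -11/(-29384590777/11506615068) = -11*(-11506615068/29384590777) = 126572765748/29384590777 ≈ 4.3075)
1/(M + R) = 1/(380689 + 126572765748/29384590777) = 1/(11186517051071101/29384590777) = 29384590777/11186517051071101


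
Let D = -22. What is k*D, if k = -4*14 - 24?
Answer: 1760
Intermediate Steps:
k = -80 (k = -56 - 24 = -80)
k*D = -80*(-22) = 1760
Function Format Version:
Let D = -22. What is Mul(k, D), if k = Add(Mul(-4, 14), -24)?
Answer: 1760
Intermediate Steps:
k = -80 (k = Add(-56, -24) = -80)
Mul(k, D) = Mul(-80, -22) = 1760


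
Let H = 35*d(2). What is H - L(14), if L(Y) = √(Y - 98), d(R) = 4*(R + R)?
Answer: 560 - 2*I*√21 ≈ 560.0 - 9.1651*I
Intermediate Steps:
d(R) = 8*R (d(R) = 4*(2*R) = 8*R)
L(Y) = √(-98 + Y)
H = 560 (H = 35*(8*2) = 35*16 = 560)
H - L(14) = 560 - √(-98 + 14) = 560 - √(-84) = 560 - 2*I*√21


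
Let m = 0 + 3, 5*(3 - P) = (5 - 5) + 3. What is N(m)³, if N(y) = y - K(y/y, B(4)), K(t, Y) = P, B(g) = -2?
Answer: 27/125 ≈ 0.21600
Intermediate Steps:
P = 12/5 (P = 3 - ((5 - 5) + 3)/5 = 3 - (0 + 3)/5 = 3 - ⅕*3 = 3 - ⅗ = 12/5 ≈ 2.4000)
K(t, Y) = 12/5
m = 3
N(y) = -12/5 + y (N(y) = y - 1*12/5 = y - 12/5 = -12/5 + y)
N(m)³ = (-12/5 + 3)³ = (⅗)³ = 27/125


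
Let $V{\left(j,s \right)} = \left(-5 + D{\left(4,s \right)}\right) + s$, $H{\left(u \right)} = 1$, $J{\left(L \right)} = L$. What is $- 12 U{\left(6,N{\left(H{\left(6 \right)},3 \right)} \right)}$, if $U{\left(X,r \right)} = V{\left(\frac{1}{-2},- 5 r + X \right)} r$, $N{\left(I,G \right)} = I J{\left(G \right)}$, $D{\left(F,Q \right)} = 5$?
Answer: $324$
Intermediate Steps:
$V{\left(j,s \right)} = s$ ($V{\left(j,s \right)} = \left(-5 + 5\right) + s = 0 + s = s$)
$N{\left(I,G \right)} = G I$ ($N{\left(I,G \right)} = I G = G I$)
$U{\left(X,r \right)} = r \left(X - 5 r\right)$ ($U{\left(X,r \right)} = \left(- 5 r + X\right) r = \left(X - 5 r\right) r = r \left(X - 5 r\right)$)
$- 12 U{\left(6,N{\left(H{\left(6 \right)},3 \right)} \right)} = - 12 \cdot 3 \cdot 1 \left(6 - 5 \cdot 3 \cdot 1\right) = - 12 \cdot 3 \left(6 - 15\right) = - 12 \cdot 3 \left(-9\right) = \left(-12\right) \left(-27\right) = 324$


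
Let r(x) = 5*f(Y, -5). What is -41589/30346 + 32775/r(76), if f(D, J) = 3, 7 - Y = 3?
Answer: 66264421/30346 ≈ 2183.6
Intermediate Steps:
Y = 4 (Y = 7 - 1*3 = 7 - 3 = 4)
r(x) = 15 (r(x) = 5*3 = 15)
-41589/30346 + 32775/r(76) = -41589/30346 + 32775/15 = -41589*1/30346 + 32775*(1/15) = -41589/30346 + 2185 = 66264421/30346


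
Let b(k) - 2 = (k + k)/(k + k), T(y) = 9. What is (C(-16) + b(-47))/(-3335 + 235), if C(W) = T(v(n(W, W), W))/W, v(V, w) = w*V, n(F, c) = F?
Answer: -39/49600 ≈ -0.00078629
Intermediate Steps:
v(V, w) = V*w
b(k) = 3 (b(k) = 2 + (k + k)/(k + k) = 2 + (2*k)/((2*k)) = 2 + (2*k)*(1/(2*k)) = 2 + 1 = 3)
C(W) = 9/W
(C(-16) + b(-47))/(-3335 + 235) = (9/(-16) + 3)/(-3335 + 235) = (9*(-1/16) + 3)/(-3100) = (-9/16 + 3)*(-1/3100) = (39/16)*(-1/3100) = -39/49600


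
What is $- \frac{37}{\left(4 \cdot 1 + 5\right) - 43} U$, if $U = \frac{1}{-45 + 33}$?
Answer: $- \frac{37}{408} \approx -0.090686$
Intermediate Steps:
$U = - \frac{1}{12}$ ($U = \frac{1}{-12} = - \frac{1}{12} \approx -0.083333$)
$- \frac{37}{\left(4 \cdot 1 + 5\right) - 43} U = - \frac{37}{\left(4 \cdot 1 + 5\right) - 43} \left(- \frac{1}{12}\right) = - \frac{37}{\left(4 + 5\right) - 43} \left(- \frac{1}{12}\right) = - \frac{37}{9 - 43} \left(- \frac{1}{12}\right) = - \frac{37}{-34} \left(- \frac{1}{12}\right) = \left(-37\right) \left(- \frac{1}{34}\right) \left(- \frac{1}{12}\right) = \frac{37}{34} \left(- \frac{1}{12}\right) = - \frac{37}{408}$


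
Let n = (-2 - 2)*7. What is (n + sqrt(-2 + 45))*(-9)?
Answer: 252 - 9*sqrt(43) ≈ 192.98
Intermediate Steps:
n = -28 (n = -4*7 = -28)
(n + sqrt(-2 + 45))*(-9) = (-28 + sqrt(-2 + 45))*(-9) = (-28 + sqrt(43))*(-9) = 252 - 9*sqrt(43)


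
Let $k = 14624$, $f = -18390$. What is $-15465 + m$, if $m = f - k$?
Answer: $-48479$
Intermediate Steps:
$m = -33014$ ($m = -18390 - 14624 = -33014$)
$-15465 + m = -15465 - 33014 = -48479$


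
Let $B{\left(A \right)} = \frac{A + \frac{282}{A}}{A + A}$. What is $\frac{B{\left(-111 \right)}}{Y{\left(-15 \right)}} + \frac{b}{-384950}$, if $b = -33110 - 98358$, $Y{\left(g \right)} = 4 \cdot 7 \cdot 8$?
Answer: $\frac{121754940499}{354141681600} \approx 0.3438$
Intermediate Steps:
$B{\left(A \right)} = \frac{A + \frac{282}{A}}{2 A}$
$Y{\left(g \right)} = 224$ ($Y{\left(g \right)} = 28 \cdot 8 = 224$)
$b = -131468$ ($b = -33110 - 98358 = -131468$)
$\frac{B{\left(-111 \right)}}{Y{\left(-15 \right)}} + \frac{b}{-384950} = \frac{\frac{1}{2} + \frac{141}{12321}}{224} - \frac{131468}{-384950} = \left(\frac{1}{2} + 141 \cdot \frac{1}{12321}\right) \frac{1}{224} - - \frac{65734}{192475} = \left(\frac{1}{2} + \frac{47}{4107}\right) \frac{1}{224} + \frac{65734}{192475} = \frac{4201}{8214} \cdot \frac{1}{224} + \frac{65734}{192475} = \frac{4201}{1839936} + \frac{65734}{192475} = \frac{121754940499}{354141681600}$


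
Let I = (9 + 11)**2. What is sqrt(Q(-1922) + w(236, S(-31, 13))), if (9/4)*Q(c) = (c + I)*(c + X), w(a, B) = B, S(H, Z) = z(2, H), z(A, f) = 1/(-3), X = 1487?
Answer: sqrt(294253) ≈ 542.45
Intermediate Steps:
z(A, f) = -1/3 (z(A, f) = 1*(-1/3) = -1/3)
I = 400 (I = 20**2 = 400)
S(H, Z) = -1/3
Q(c) = 4*(400 + c)*(1487 + c)/9 (Q(c) = 4*((c + 400)*(c + 1487))/9 = 4*((400 + c)*(1487 + c))/9 = 4*(400 + c)*(1487 + c)/9)
sqrt(Q(-1922) + w(236, S(-31, 13))) = sqrt((2379200/9 + (4/9)*(-1922)**2 + (2516/3)*(-1922)) - 1/3) = sqrt((2379200/9 + (4/9)*3694084 - 4835752/3) - 1/3) = sqrt((2379200/9 + 14776336/9 - 4835752/3) - 1/3) = sqrt(882760/3 - 1/3) = sqrt(294253)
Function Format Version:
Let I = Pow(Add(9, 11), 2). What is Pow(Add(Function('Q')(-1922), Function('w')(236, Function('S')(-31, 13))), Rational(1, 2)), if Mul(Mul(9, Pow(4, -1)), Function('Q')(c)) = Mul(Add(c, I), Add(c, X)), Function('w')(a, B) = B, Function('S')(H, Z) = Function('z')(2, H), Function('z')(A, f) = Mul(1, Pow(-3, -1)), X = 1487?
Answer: Pow(294253, Rational(1, 2)) ≈ 542.45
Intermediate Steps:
Function('z')(A, f) = Rational(-1, 3) (Function('z')(A, f) = Mul(1, Rational(-1, 3)) = Rational(-1, 3))
I = 400 (I = Pow(20, 2) = 400)
Function('S')(H, Z) = Rational(-1, 3)
Function('Q')(c) = Mul(Rational(4, 9), Add(400, c), Add(1487, c)) (Function('Q')(c) = Mul(Rational(4, 9), Mul(Add(c, 400), Add(c, 1487))) = Mul(Rational(4, 9), Mul(Add(400, c), Add(1487, c))) = Mul(Rational(4, 9), Add(400, c), Add(1487, c)))
Pow(Add(Function('Q')(-1922), Function('w')(236, Function('S')(-31, 13))), Rational(1, 2)) = Pow(Add(Add(Rational(2379200, 9), Mul(Rational(4, 9), Pow(-1922, 2)), Mul(Rational(2516, 3), -1922)), Rational(-1, 3)), Rational(1, 2)) = Pow(Add(Add(Rational(2379200, 9), Mul(Rational(4, 9), 3694084), Rational(-4835752, 3)), Rational(-1, 3)), Rational(1, 2)) = Pow(Add(Add(Rational(2379200, 9), Rational(14776336, 9), Rational(-4835752, 3)), Rational(-1, 3)), Rational(1, 2)) = Pow(Add(Rational(882760, 3), Rational(-1, 3)), Rational(1, 2)) = Pow(294253, Rational(1, 2))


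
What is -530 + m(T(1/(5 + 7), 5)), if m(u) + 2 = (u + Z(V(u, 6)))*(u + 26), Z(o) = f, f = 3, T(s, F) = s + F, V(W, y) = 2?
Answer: -40427/144 ≈ -280.74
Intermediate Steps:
T(s, F) = F + s
Z(o) = 3
m(u) = -2 + (3 + u)*(26 + u) (m(u) = -2 + (u + 3)*(u + 26) = -2 + (3 + u)*(26 + u))
-530 + m(T(1/(5 + 7), 5)) = -530 + (76 + (5 + 1/(5 + 7))² + 29*(5 + 1/(5 + 7))) = -530 + (76 + (5 + 1/12)² + 29*(5 + 1/12)) = -530 + (76 + (61/12)² + 29*(61/12)) = -530 + (76 + 3721/144 + 1769/12) = -530 + 35893/144 = -40427/144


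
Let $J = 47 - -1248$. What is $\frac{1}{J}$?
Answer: $\frac{1}{1295} \approx 0.0007722$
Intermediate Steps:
$J = 1295$ ($J = 47 + 1248 = 1295$)
$\frac{1}{J} = \frac{1}{1295}$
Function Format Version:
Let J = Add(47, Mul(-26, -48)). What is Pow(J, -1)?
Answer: Rational(1, 1295) ≈ 0.00077220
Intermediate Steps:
J = 1295 (J = Add(47, 1248) = 1295)
Pow(J, -1) = Pow(1295, -1) = Rational(1, 1295)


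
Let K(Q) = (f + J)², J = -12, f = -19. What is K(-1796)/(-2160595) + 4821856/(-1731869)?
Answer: -10419742290429/3741867502055 ≈ -2.7846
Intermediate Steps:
K(Q) = 961 (K(Q) = (-19 - 12)² = (-31)² = 961)
K(-1796)/(-2160595) + 4821856/(-1731869) = 961/(-2160595) + 4821856/(-1731869) = 961*(-1/2160595) + 4821856*(-1/1731869) = -961/2160595 - 4821856/1731869 = -10419742290429/3741867502055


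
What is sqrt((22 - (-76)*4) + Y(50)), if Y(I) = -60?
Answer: sqrt(266) ≈ 16.310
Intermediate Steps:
sqrt((22 - (-76)*4) + Y(50)) = sqrt((22 - (-76)*4) - 60) = sqrt((22 - 19*(-16)) - 60) = sqrt((22 + 304) - 60) = sqrt(326 - 60) = sqrt(266)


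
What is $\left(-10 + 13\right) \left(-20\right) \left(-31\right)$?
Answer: $1860$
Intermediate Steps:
$\left(-10 + 13\right) \left(-20\right) \left(-31\right) = 3 \left(-20\right) \left(-31\right) = \left(-60\right) \left(-31\right) = 1860$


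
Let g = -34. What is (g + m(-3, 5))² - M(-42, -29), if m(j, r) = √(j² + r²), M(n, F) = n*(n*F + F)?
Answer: 51128 - 68*√34 ≈ 50732.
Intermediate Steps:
M(n, F) = n*(F + F*n) (M(n, F) = n*(F*n + F) = n*(F + F*n))
(g + m(-3, 5))² - M(-42, -29) = (-34 + √((-3)² + 5²))² - (-29)*(-42)*(1 - 42) = (-34 + √(9 + 25))² - (-29)*(-42)*(-41) = (-34 + √34)² - 1*(-49938) = (-34 + √34)² + 49938 = 49938 + (-34 + √34)²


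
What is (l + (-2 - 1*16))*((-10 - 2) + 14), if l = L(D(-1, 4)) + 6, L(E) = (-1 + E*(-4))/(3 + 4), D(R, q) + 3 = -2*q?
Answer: -82/7 ≈ -11.714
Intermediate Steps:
D(R, q) = -3 - 2*q
L(E) = -⅐ - 4*E/7 (L(E) = (-1 - 4*E)/7 = (-1 - 4*E)*(⅐) = -⅐ - 4*E/7)
l = 85/7 (l = (-⅐ - 4*(-3 - 2*4)/7) + 6 = (-⅐ - 4*(-3 - 8)/7) + 6 = (-⅐ - 4/7*(-11)) + 6 = (-⅐ + 44/7) + 6 = 43/7 + 6 = 85/7 ≈ 12.143)
(l + (-2 - 1*16))*((-10 - 2) + 14) = (85/7 + (-2 - 1*16))*((-10 - 2) + 14) = (85/7 + (-2 - 16))*(-12 + 14) = (85/7 - 18)*2 = -41/7*2 = -82/7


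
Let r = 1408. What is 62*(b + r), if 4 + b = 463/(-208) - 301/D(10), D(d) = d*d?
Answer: 225480763/2600 ≈ 86723.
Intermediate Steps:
D(d) = d²
b = -48027/5200 (b = -4 + (463/(-208) - 301/(10²)) = -4 + (463*(-1/208) - 301/100) = -4 + (-463/208 - 301*1/100) = -4 + (-463/208 - 301/100) = -4 - 27227/5200 = -48027/5200 ≈ -9.2360)
62*(b + r) = 62*(-48027/5200 + 1408) = 62*(7273573/5200) = 225480763/2600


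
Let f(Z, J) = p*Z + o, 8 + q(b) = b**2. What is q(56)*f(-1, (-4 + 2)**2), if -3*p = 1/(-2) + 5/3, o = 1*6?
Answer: 179860/9 ≈ 19984.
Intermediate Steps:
o = 6
p = -7/18 (p = -(1/(-2) + 5/3)/3 = -(1*(-1/2) + 5*(1/3))/3 = -(-1/2 + 5/3)/3 = -1/3*7/6 = -7/18 ≈ -0.38889)
q(b) = -8 + b**2
f(Z, J) = 6 - 7*Z/18 (f(Z, J) = -7*Z/18 + 6 = 6 - 7*Z/18)
q(56)*f(-1, (-4 + 2)**2) = (-8 + 56**2)*(6 - 7/18*(-1)) = (-8 + 3136)*(6 + 7/18) = 3128*(115/18) = 179860/9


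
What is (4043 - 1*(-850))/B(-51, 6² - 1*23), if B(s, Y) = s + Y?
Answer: -4893/38 ≈ -128.76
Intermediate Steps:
B(s, Y) = Y + s
(4043 - 1*(-850))/B(-51, 6² - 1*23) = (4043 - 1*(-850))/((6² - 1*23) - 51) = (4043 + 850)/((36 - 23) - 51) = 4893/(13 - 51) = 4893/(-38) = 4893*(-1/38) = -4893/38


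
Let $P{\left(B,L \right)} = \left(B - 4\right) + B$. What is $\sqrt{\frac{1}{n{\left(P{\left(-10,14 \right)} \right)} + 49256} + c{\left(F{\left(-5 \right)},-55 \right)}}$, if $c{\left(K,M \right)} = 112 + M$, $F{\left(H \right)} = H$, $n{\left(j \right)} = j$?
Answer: $\frac{5 \sqrt{345390173}}{12308} \approx 7.5498$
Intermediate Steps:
$P{\left(B,L \right)} = -4 + 2 B$ ($P{\left(B,L \right)} = \left(-4 + B\right) + B = -4 + 2 B$)
$\sqrt{\frac{1}{n{\left(P{\left(-10,14 \right)} \right)} + 49256} + c{\left(F{\left(-5 \right)},-55 \right)}} = \sqrt{\frac{1}{\left(-4 + 2 \left(-10\right)\right) + 49256} + \left(112 - 55\right)} = \sqrt{\frac{1}{\left(-4 - 20\right) + 49256} + 57} = \sqrt{\frac{1}{-24 + 49256} + 57} = \sqrt{\frac{1}{49232} + 57} = \sqrt{\frac{2806225}{49232}} = \frac{5 \sqrt{345390173}}{12308}$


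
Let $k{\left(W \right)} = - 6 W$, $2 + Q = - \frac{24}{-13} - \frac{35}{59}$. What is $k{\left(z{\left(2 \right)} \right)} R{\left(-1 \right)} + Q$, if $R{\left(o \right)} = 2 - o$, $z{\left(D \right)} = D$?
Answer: $- \frac{28185}{767} \approx -36.747$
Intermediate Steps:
$Q = - \frac{573}{767}$ ($Q = -2 - \left(- \frac{24}{13} + \frac{35}{59}\right) = -2 - - \frac{961}{767} = -2 + \left(\frac{24}{13} - \frac{35}{59}\right) = -2 + \frac{961}{767} = - \frac{573}{767} \approx -0.74707$)
$k{\left(z{\left(2 \right)} \right)} R{\left(-1 \right)} + Q = \left(-6\right) 2 \left(2 - -1\right) - \frac{573}{767} = - 12 \left(2 + 1\right) - \frac{573}{767} = \left(-12\right) 3 - \frac{573}{767} = -36 - \frac{573}{767} = - \frac{28185}{767}$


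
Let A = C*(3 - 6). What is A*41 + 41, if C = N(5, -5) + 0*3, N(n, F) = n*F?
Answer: 3116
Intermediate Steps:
N(n, F) = F*n
C = -25 (C = -5*5 + 0*3 = -25 + 0 = -25)
A = 75 (A = -25*(3 - 6) = -25*(-3) = 75)
A*41 + 41 = 75*41 + 41 = 3075 + 41 = 3116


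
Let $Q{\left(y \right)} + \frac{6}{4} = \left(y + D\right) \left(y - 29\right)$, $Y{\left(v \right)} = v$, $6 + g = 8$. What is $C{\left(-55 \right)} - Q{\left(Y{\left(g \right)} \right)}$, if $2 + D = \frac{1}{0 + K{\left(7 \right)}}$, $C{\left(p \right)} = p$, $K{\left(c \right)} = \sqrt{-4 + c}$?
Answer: $- \frac{107}{2} + 9 \sqrt{3} \approx -37.912$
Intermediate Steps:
$g = 2$ ($g = -6 + 8 = 2$)
$D = -2 + \frac{\sqrt{3}}{3}$ ($D = -2 + \frac{1}{0 + \sqrt{-4 + 7}} = -2 + \frac{1}{0 + \sqrt{3}} = -2 + \frac{1}{\sqrt{3}} = -2 + \frac{\sqrt{3}}{3} \approx -1.4226$)
$Q{\left(y \right)} = - \frac{3}{2} + \left(-29 + y\right) \left(-2 + y + \frac{\sqrt{3}}{3}\right)$ ($Q{\left(y \right)} = - \frac{3}{2} + \left(y - \left(2 - \frac{\sqrt{3}}{3}\right)\right) \left(y - 29\right) = - \frac{3}{2} + \left(-2 + y + \frac{\sqrt{3}}{3}\right) \left(-29 + y\right) = - \frac{3}{2} + \left(-29 + y\right) \left(-2 + y + \frac{\sqrt{3}}{3}\right)$)
$C{\left(-55 \right)} - Q{\left(Y{\left(g \right)} \right)} = -55 - \left(\frac{113}{2} + 2^{2} - 62 - \frac{29 \sqrt{3}}{3} + \frac{1}{3} \cdot 2 \sqrt{3}\right) = -55 - \left(\frac{113}{2} + 4 - 62 - \frac{29 \sqrt{3}}{3} + \frac{2 \sqrt{3}}{3}\right) = -55 - \left(- \frac{3}{2} - 9 \sqrt{3}\right) = -55 + \left(\frac{3}{2} + 9 \sqrt{3}\right) = - \frac{107}{2} + 9 \sqrt{3}$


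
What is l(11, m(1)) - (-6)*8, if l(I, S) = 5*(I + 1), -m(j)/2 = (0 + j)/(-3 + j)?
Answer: 108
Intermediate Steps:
m(j) = -2*j/(-3 + j) (m(j) = -2*(0 + j)/(-3 + j) = -2*j/(-3 + j))
l(I, S) = 5 + 5*I (l(I, S) = 5*(1 + I) = 5 + 5*I)
l(11, m(1)) - (-6)*8 = (5 + 5*11) - (-6)*8 = (5 + 55) - 1*(-48) = 60 + 48 = 108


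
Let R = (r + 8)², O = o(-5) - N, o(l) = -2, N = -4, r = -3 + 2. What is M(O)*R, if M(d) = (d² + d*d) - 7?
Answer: 49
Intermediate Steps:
r = -1
O = 2 (O = -2 - 1*(-4) = -2 + 4 = 2)
R = 49 (R = (-1 + 8)² = 7² = 49)
M(d) = -7 + 2*d² (M(d) = (d² + d²) - 7 = 2*d² - 7 = -7 + 2*d²)
M(O)*R = (-7 + 2*2²)*49 = (-7 + 2*4)*49 = (-7 + 8)*49 = 1*49 = 49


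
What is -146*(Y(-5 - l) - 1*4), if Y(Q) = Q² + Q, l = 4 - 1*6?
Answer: -292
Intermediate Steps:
l = -2 (l = 4 - 6 = -2)
Y(Q) = Q + Q²
-146*(Y(-5 - l) - 1*4) = -146*((-5 - 1*(-2))*(1 + (-5 - 1*(-2))) - 1*4) = -146*((-5 + 2)*(1 + (-5 + 2)) - 4) = -146*(-3*(1 - 3) - 4) = -146*(-3*(-2) - 4) = -146*(6 - 4) = -146*2 = -292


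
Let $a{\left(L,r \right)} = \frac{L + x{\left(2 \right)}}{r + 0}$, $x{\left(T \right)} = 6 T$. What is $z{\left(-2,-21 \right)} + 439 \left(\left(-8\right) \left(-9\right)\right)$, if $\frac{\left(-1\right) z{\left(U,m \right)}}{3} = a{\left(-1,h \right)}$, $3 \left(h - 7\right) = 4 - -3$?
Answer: $\frac{884925}{28} \approx 31604.0$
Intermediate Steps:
$h = \frac{28}{3}$ ($h = 7 + \frac{4 - -3}{3} = 7 + \frac{4 + 3}{3} = 7 + \frac{1}{3} \cdot 7 = 7 + \frac{7}{3} = \frac{28}{3} \approx 9.3333$)
$a{\left(L,r \right)} = \frac{12 + L}{r}$ ($a{\left(L,r \right)} = \frac{L + 6 \cdot 2}{r + 0} = \frac{L + 12}{r} = \frac{12 + L}{r}$)
$z{\left(U,m \right)} = - \frac{99}{28}$ ($z{\left(U,m \right)} = - 3 \frac{12 - 1}{\frac{28}{3}} = - 3 \cdot \frac{3}{28} \cdot 11 = \left(-3\right) \frac{33}{28} = - \frac{99}{28}$)
$z{\left(-2,-21 \right)} + 439 \left(\left(-8\right) \left(-9\right)\right) = - \frac{99}{28} + 439 \left(\left(-8\right) \left(-9\right)\right) = - \frac{99}{28} + 439 \cdot 72 = - \frac{99}{28} + 31608 = \frac{884925}{28}$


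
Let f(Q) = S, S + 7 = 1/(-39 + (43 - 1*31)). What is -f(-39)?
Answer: 190/27 ≈ 7.0370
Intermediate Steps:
S = -190/27 (S = -7 + 1/(-39 + (43 - 1*31)) = -7 + 1/(-39 + (43 - 31)) = -7 + 1/(-39 + 12) = -7 + 1/(-27) = -7 - 1/27 = -190/27 ≈ -7.0370)
f(Q) = -190/27
-f(-39) = -1*(-190/27) = 190/27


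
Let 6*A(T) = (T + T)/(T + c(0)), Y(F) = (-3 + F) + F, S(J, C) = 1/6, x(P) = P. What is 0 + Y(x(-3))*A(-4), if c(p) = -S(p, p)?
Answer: -72/25 ≈ -2.8800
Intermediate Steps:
S(J, C) = ⅙
Y(F) = -3 + 2*F
c(p) = -⅙ (c(p) = -1*⅙ = -⅙)
A(T) = T/(3*(-⅙ + T)) (A(T) = ((T + T)/(T - ⅙))/6 = ((2*T)/(-⅙ + T))/6 = (2*T/(-⅙ + T))/6 = T/(3*(-⅙ + T)))
0 + Y(x(-3))*A(-4) = 0 + (-3 + 2*(-3))*(2*(-4)/(-1 + 6*(-4))) = 0 + (-3 - 6)*(2*(-4)/(-1 - 24)) = 0 - 18*(-4)/(-25) = 0 - 18*(-4)*(-1)/25 = 0 - 9*8/25 = 0 - 72/25 = -72/25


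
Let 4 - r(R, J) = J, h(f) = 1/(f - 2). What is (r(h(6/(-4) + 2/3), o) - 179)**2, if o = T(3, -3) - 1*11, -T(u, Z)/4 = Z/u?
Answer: 28224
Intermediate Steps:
T(u, Z) = -4*Z/u
h(f) = 1/(-2 + f)
o = -7 (o = -4*(-3)/3 - 1*11 = -4*(-3)*1/3 - 11 = 4 - 11 = -7)
r(R, J) = 4 - J
(r(h(6/(-4) + 2/3), o) - 179)**2 = ((4 - 1*(-7)) - 179)**2 = ((4 + 7) - 179)**2 = (11 - 179)**2 = (-168)**2 = 28224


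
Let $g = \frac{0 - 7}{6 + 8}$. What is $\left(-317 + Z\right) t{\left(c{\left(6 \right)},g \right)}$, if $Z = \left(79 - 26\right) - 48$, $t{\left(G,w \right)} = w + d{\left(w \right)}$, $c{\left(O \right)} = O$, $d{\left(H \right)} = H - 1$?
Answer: $624$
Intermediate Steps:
$d{\left(H \right)} = -1 + H$
$g = - \frac{1}{2}$ ($g = - \frac{7}{14} = \left(-7\right) \frac{1}{14} = - \frac{1}{2} \approx -0.5$)
$t{\left(G,w \right)} = -1 + 2 w$ ($t{\left(G,w \right)} = w + \left(-1 + w\right) = -1 + 2 w$)
$Z = 5$ ($Z = 53 - 48 = 5$)
$\left(-317 + Z\right) t{\left(c{\left(6 \right)},g \right)} = \left(-317 + 5\right) \left(-1 + 2 \left(- \frac{1}{2}\right)\right) = - 312 \left(-1 - 1\right) = \left(-312\right) \left(-2\right) = 624$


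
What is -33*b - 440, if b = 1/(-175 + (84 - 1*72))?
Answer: -71687/163 ≈ -439.80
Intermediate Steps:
b = -1/163 (b = 1/(-175 + (84 - 72)) = 1/(-175 + 12) = 1/(-163) = -1/163 ≈ -0.0061350)
-33*b - 440 = -33*(-1/163) - 440 = 33/163 - 440 = -71687/163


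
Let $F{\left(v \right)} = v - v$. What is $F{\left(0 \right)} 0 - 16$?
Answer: $-16$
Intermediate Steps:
$F{\left(v \right)} = 0$
$F{\left(0 \right)} 0 - 16 = 0 \cdot 0 - 16 = 0 - 16 = -16$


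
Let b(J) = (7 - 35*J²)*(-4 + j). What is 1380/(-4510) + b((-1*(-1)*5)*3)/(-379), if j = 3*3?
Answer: 17690038/170929 ≈ 103.49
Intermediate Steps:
j = 9
b(J) = 35 - 175*J² (b(J) = (7 - 35*J²)*(-4 + 9) = (7 - 35*J²)*5 = 35 - 175*J²)
1380/(-4510) + b((-1*(-1)*5)*3)/(-379) = 1380/(-4510) + (35 - 175*((-1*(-1)*5)*3)²)/(-379) = 1380*(-1/4510) + (35 - 175*((1*5)*3)²)*(-1/379) = -138/451 + (35 - 175*(5*3)²)*(-1/379) = -138/451 + (35 - 175*15²)*(-1/379) = -138/451 + (35 - 175*225)*(-1/379) = -138/451 + (35 - 39375)*(-1/379) = -138/451 - 39340*(-1/379) = -138/451 + 39340/379 = 17690038/170929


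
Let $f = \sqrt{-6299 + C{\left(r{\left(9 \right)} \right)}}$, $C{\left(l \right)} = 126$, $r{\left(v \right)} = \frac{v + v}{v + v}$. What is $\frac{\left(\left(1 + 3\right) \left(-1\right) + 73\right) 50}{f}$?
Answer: $- \frac{3450 i \sqrt{6173}}{6173} \approx - 43.911 i$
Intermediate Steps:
$r{\left(v \right)} = 1$ ($r{\left(v \right)} = \frac{2 v}{2 v} = 2 v \frac{1}{2 v} = 1$)
$f = i \sqrt{6173}$ ($f = \sqrt{-6299 + 126} = \sqrt{-6173} = i \sqrt{6173} \approx 78.568 i$)
$\frac{\left(\left(1 + 3\right) \left(-1\right) + 73\right) 50}{f} = \frac{\left(\left(1 + 3\right) \left(-1\right) + 73\right) 50}{i \sqrt{6173}} = \left(4 \left(-1\right) + 73\right) 50 \left(- \frac{i \sqrt{6173}}{6173}\right) = \left(-4 + 73\right) 50 \left(- \frac{i \sqrt{6173}}{6173}\right) = 69 \cdot 50 \left(- \frac{i \sqrt{6173}}{6173}\right) = 3450 \left(- \frac{i \sqrt{6173}}{6173}\right) = - \frac{3450 i \sqrt{6173}}{6173}$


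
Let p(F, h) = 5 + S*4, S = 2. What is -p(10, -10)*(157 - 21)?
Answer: -1768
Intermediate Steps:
p(F, h) = 13 (p(F, h) = 5 + 2*4 = 5 + 8 = 13)
-p(10, -10)*(157 - 21) = -13*(157 - 21) = -13*136 = -1*1768 = -1768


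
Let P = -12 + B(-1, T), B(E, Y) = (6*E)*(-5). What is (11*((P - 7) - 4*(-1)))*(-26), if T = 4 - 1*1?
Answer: -4290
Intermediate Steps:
T = 3 (T = 4 - 1 = 3)
B(E, Y) = -30*E
P = 18 (P = -12 - 30*(-1) = -12 + 30 = 18)
(11*((P - 7) - 4*(-1)))*(-26) = (11*((18 - 7) - 4*(-1)))*(-26) = (11*(11 + 4))*(-26) = (11*15)*(-26) = 165*(-26) = -4290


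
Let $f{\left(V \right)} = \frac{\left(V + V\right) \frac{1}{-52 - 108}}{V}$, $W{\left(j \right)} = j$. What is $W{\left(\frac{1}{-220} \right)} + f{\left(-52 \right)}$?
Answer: $- \frac{3}{176} \approx -0.017045$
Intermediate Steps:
$f{\left(V \right)} = - \frac{1}{80}$ ($f{\left(V \right)} = \frac{2 V \frac{1}{-160}}{V} = \frac{2 V \left(- \frac{1}{160}\right)}{V} = \frac{\left(- \frac{1}{80}\right) V}{V} = - \frac{1}{80}$)
$W{\left(\frac{1}{-220} \right)} + f{\left(-52 \right)} = \frac{1}{-220} - \frac{1}{80} = - \frac{1}{220} - \frac{1}{80} = - \frac{3}{176}$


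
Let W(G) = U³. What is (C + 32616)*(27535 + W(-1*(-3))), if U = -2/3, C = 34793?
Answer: 50114344733/27 ≈ 1.8561e+9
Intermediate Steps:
U = -⅔ (U = -2*⅓ = -⅔ ≈ -0.66667)
W(G) = -8/27 (W(G) = (-⅔)³ = -8/27)
(C + 32616)*(27535 + W(-1*(-3))) = (34793 + 32616)*(27535 - 8/27) = 67409*(743437/27) = 50114344733/27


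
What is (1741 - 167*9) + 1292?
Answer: 1530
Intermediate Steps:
(1741 - 167*9) + 1292 = (1741 - 1503) + 1292 = 238 + 1292 = 1530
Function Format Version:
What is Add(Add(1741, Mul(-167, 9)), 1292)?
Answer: 1530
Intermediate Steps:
Add(Add(1741, Mul(-167, 9)), 1292) = Add(Add(1741, -1503), 1292) = Add(238, 1292) = 1530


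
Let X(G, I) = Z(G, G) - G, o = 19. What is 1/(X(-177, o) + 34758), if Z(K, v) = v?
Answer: 1/34758 ≈ 2.8770e-5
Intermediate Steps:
X(G, I) = 0 (X(G, I) = G - G = 0)
1/(X(-177, o) + 34758) = 1/(0 + 34758) = 1/34758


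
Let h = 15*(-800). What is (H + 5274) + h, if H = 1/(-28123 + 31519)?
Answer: -22841495/3396 ≈ -6726.0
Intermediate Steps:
h = -12000
H = 1/3396 ≈ 0.00029446
(H + 5274) + h = (1/3396 + 5274) - 12000 = 17910505/3396 - 12000 = -22841495/3396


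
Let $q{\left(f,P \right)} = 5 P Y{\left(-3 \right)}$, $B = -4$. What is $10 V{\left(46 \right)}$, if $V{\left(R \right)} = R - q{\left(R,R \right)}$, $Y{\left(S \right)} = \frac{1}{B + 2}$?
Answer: $1610$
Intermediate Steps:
$Y{\left(S \right)} = - \frac{1}{2}$ ($Y{\left(S \right)} = \frac{1}{-4 + 2} = \frac{1}{-2} = - \frac{1}{2}$)
$q{\left(f,P \right)} = - \frac{5 P}{2}$ ($q{\left(f,P \right)} = 5 P \left(- \frac{1}{2}\right) = - \frac{5 P}{2}$)
$V{\left(R \right)} = \frac{7 R}{2}$ ($V{\left(R \right)} = R - - \frac{5 R}{2} = R + \frac{5 R}{2} = \frac{7 R}{2}$)
$10 V{\left(46 \right)} = 10 \cdot \frac{7}{2} \cdot 46 = 10 \cdot 161 = 1610$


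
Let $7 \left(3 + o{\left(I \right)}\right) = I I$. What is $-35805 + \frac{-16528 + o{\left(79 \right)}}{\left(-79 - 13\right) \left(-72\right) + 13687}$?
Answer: $- \frac{5090756961}{142177} \approx -35806.0$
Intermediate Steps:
$o{\left(I \right)} = -3 + \frac{I^{2}}{7}$ ($o{\left(I \right)} = -3 + \frac{I I}{7} = -3 + \frac{I^{2}}{7}$)
$-35805 + \frac{-16528 + o{\left(79 \right)}}{\left(-79 - 13\right) \left(-72\right) + 13687} = -35805 + \frac{-16528 - \left(3 - \frac{79^{2}}{7}\right)}{\left(-79 - 13\right) \left(-72\right) + 13687} = -35805 + \frac{-16528 + \left(-3 + \frac{1}{7} \cdot 6241\right)}{\left(-92\right) \left(-72\right) + 13687} = -35805 + \frac{-16528 + \left(-3 + \frac{6241}{7}\right)}{6624 + 13687} = -35805 + \frac{-16528 + \frac{6220}{7}}{20311} = -35805 - \frac{109476}{142177} = - \frac{5090756961}{142177}$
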